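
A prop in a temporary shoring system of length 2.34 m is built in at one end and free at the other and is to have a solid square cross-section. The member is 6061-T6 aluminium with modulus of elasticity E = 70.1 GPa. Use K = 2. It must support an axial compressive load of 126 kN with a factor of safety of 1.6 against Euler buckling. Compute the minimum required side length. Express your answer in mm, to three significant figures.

Required P_cr = n·P = 1.6 × 126 = 201.6 kN
L_e = K·L = 2 × 2.34 = 4.680 m
Required I = P_cr·L_e²/(π²E) = 2.016×10^5 × 4.680² / (π² × 7.01×10^10) = 6.382×10^-6 m⁴
I_req = 6.382×10^6 mm⁴
Solid square: I = a⁴/12  ⇒  a = (12I)^(1/4) = (12×6.382×10^6)^(1/4) = 93.5 mm

a ≈ 93.5 mm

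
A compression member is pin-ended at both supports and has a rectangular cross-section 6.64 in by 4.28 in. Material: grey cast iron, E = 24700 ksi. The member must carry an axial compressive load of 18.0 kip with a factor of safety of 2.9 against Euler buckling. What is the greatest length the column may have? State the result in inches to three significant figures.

L_max ≈ 450 in

Buckling occurs about the weak axis: I_min = h·b³/12 with b = 4.28 in (the shorter side).
I_min = 6.64×4.28³/12 = 43.38 in⁴
Required critical load P_cr = n·P = 2.9 × 18.0 = 52.20 kip = 5.220×10^4 lb
From P_cr = π²EI/(K·L)²:  L = (1/K)·√(π²EI/P_cr) = (1/1)·√(π²×2.47×10^7×43.38/5.220×10^4)
L = 450 in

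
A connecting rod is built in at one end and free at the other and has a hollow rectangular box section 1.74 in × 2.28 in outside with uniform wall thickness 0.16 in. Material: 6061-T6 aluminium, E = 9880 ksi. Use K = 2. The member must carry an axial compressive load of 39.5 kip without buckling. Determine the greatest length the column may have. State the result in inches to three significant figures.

L_max ≈ 18.1 in

Inner dimensions: h_i = 2.28 − 2×0.16 = 1.960 in, b_i = 1.74 − 2×0.16 = 1.420 in
Weak-axis I_min = (h_o·b_o³ − h_i·b_i³)/12 with b_o = 1.74, b_i = 1.420 in (shorter outer/inner sides).
I_min = (2.28×1.74³ − 1.960×1.420³)/12 = 0.5333 in⁴
At the buckling limit P_cr = P = 3.950×10^4 lb
From P_cr = π²EI/(K·L)²:  L = (1/K)·√(π²EI/P_cr) = (1/2)·√(π²×9.88×10^6×0.5333/3.950×10^4)
L = 18.1 in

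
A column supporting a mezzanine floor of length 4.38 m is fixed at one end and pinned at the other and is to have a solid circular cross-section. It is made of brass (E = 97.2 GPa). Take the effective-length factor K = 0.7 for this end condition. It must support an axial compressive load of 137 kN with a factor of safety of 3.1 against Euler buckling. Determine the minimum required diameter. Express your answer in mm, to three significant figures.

Required P_cr = n·P = 3.1 × 137 = 424.7 kN
L_e = K·L = 0.7 × 4.38 = 3.066 m
Required I = P_cr·L_e²/(π²E) = 4.247×10^5 × 3.066² / (π² × 9.72×10^10) = 4.162×10^-6 m⁴
I_req = 4.162×10^6 mm⁴
Solid circle: I = πd⁴/64  ⇒  d = (64I/π)^(1/4) = (64×4.162×10^6/π)^(1/4) = 96.0 mm

d ≈ 96.0 mm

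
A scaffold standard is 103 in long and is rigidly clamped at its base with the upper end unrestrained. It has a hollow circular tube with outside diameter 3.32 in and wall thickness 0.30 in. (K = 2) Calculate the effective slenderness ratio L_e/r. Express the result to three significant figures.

λ ≈ 192

Inner diameter d_i = 3.32 − 2×0.30 = 2.720 in
I = π(d_o⁴ − d_i⁴)/64 = π(3.32⁴ − 2.720⁴)/64 = 3.277 in⁴
A = 2.846 in²;  r_min = √(I/A) = √(3.277/2.846) = 1.073 in
L_e = K·L = 2 × 103 = 206.0 in
λ = L_e / r_min = 206.00 / 1.073 = 192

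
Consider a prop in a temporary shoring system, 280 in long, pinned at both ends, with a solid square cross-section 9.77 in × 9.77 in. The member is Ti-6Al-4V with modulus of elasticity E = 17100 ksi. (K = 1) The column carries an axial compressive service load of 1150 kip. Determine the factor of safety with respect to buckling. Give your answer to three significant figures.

I = a⁴/12 = 9.77⁴/12 = 759.3 in⁴
Effective length L_e = K·L = 1 × 280 = 280.0 in
P_cr = π²EI / L_e² = π² × 17100×10³ × 759.3 / 280.0² = 1.634×10^6 lb
Factor of safety n = P_cr / P = 1634.5 / 1150 = 1.42

n ≈ 1.42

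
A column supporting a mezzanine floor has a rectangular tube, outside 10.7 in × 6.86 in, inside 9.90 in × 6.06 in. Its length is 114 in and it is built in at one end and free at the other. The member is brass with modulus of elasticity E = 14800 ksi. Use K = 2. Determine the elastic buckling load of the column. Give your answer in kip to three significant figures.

Weak-axis I_min = (h_o·b_o³ − h_i·b_i³)/12 with b_o = 6.86, b_i = 6.060 in (shorter outer/inner sides).
I_min = (10.7×6.86³ − 9.900×6.060³)/12 = 104.3 in⁴
Effective length L_e = K·L = 2 × 114 = 228.0 in
P_cr = π²EI / L_e² = π² × 14800×10³ × 104.3 / 228.0² = 2.929×10^5 lb

P_cr ≈ 293 kip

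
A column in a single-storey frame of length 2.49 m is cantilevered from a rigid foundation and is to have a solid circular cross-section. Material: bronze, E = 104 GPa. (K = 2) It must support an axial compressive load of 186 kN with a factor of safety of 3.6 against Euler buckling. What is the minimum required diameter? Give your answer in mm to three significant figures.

Required P_cr = n·P = 3.6 × 186 = 669.6 kN
L_e = K·L = 2 × 2.49 = 4.980 m
Required I = P_cr·L_e²/(π²E) = 6.696×10^5 × 4.980² / (π² × 1.04×10^11) = 1.618×10^-5 m⁴
I_req = 1.618×10^7 mm⁴
Solid circle: I = πd⁴/64  ⇒  d = (64I/π)^(1/4) = (64×1.618×10^7/π)^(1/4) = 135 mm

d ≈ 135 mm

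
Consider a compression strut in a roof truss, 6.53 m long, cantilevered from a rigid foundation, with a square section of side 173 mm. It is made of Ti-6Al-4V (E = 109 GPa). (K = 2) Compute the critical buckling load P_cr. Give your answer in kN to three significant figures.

P_cr ≈ 471 kN

I = a⁴/12 = 173⁴/12 = 7.465×10^7 mm⁴
I = 7.465×10^7 mm⁴ = 7.465×10^-5 m⁴
Effective length L_e = K·L = 2 × 6.53 = 13.06 m
P_cr = π²EI / L_e² = π² × 109×10⁹ × 7.465×10^-5 / 13.06² = 4.708×10^5 N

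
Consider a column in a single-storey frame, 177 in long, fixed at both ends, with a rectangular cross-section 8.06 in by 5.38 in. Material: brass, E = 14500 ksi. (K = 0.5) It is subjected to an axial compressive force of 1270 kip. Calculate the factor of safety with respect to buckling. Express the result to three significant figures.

Buckling occurs about the weak axis: I_min = h·b³/12 with b = 5.38 in (the shorter side).
I_min = 8.06×5.38³/12 = 104.6 in⁴
Effective length L_e = K·L = 0.5 × 177 = 88.50 in
P_cr = π²EI / L_e² = π² × 14500×10³ × 104.6 / 88.50² = 1.911×10^6 lb
Factor of safety n = P_cr / P = 1911.1 / 1270 = 1.50

n ≈ 1.50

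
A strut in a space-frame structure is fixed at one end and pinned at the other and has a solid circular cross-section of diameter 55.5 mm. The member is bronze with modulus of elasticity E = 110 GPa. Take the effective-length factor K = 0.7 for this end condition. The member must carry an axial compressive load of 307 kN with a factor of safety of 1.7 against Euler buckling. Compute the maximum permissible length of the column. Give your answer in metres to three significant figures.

L_max ≈ 1.41 m

I = πd⁴/64 = π×55.5⁴/64 = 4.657×10^5 mm⁴
I = 4.657×10^-7 m⁴
Required critical load P_cr = n·P = 1.7 × 307 = 521.9 kN = 5.219×10^5 N
From P_cr = π²EI/(K·L)²:  L = (1/K)·√(π²EI/P_cr) = (1/0.7)·√(π²×1.10×10^11×4.657×10^-7/5.219×10^5)
L = 1.41 m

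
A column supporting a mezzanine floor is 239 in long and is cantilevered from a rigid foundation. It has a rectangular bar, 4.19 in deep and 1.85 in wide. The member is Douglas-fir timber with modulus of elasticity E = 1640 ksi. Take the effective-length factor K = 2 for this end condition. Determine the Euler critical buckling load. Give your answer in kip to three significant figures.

Buckling occurs about the weak axis: I_min = h·b³/12 with b = 1.85 in (the shorter side).
I_min = 4.19×1.85³/12 = 2.211 in⁴
Effective length L_e = K·L = 2 × 239 = 478.0 in
P_cr = π²EI / L_e² = π² × 1640×10³ × 2.211 / 478.0² = 156.6 lb

P_cr ≈ 0.157 kip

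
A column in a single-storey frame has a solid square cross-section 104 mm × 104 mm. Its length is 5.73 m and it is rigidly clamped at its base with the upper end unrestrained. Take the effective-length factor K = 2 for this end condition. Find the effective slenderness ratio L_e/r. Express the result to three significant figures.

λ ≈ 382

I = a⁴/12 = 104⁴/12 = 9.749×10^6 mm⁴
A = 1.082×10^4 mm²;  r_min = √(I/A) = √(9.749×10^6/1.082×10^4) = 30.02 mm
L_e = K·L = 2 × 5.73 m = 11.46 m = 11460 mm
λ = L_e / r_min = 11460 / 30.02 = 382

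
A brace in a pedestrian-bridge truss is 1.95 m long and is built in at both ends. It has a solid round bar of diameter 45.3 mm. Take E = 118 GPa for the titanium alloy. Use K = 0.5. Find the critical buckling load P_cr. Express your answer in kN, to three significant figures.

I = πd⁴/64 = π×45.3⁴/64 = 2.067×10^5 mm⁴
I = 2.067×10^5 mm⁴ = 2.067×10^-7 m⁴
Effective length L_e = K·L = 0.5 × 1.95 = 0.9750 m
P_cr = π²EI / L_e² = π² × 118×10⁹ × 2.067×10^-7 / 0.9750² = 2.532×10^5 N

P_cr ≈ 253 kN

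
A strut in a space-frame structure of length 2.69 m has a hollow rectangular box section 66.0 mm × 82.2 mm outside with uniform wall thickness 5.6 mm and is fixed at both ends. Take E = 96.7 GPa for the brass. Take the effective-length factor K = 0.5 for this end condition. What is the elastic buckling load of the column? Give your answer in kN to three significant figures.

P_cr ≈ 525 kN

Inner dimensions: h_i = 82.2 − 2×5.6 = 71.00 mm, b_i = 66.0 − 2×5.6 = 54.80 mm
Weak-axis I_min = (h_o·b_o³ − h_i·b_i³)/12 with b_o = 66.0, b_i = 54.80 mm (shorter outer/inner sides).
I_min = (82.2×66.0³ − 71.00×54.80³)/12 = 9.957×10^5 mm⁴
I = 9.957×10^5 mm⁴ = 9.957×10^-7 m⁴
Effective length L_e = K·L = 0.5 × 2.69 = 1.345 m
P_cr = π²EI / L_e² = π² × 96.7×10⁹ × 9.957×10^-7 / 1.345² = 5.253×10^5 N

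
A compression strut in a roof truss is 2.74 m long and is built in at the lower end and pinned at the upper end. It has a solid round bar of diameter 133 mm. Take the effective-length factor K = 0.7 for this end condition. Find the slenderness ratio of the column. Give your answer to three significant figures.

λ ≈ 57.7

I = πd⁴/64 = π×133⁴/64 = 1.536×10^7 mm⁴
A = 1.389×10^4 mm²;  r_min = √(I/A) = √(1.536×10^7/1.389×10^4) = 33.25 mm
L_e = K·L = 0.7 × 2.74 m = 1.918 m = 1918.0 mm
λ = L_e / r_min = 1918.0 / 33.25 = 57.7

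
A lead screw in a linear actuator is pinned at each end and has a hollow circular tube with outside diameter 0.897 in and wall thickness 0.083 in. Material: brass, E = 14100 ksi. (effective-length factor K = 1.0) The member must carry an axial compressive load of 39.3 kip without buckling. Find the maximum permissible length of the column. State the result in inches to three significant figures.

L_max ≈ 7.93 in

Inner diameter d_i = 0.897 − 2×0.083 = 0.7310 in
I = π(d_o⁴ − d_i⁴)/64 = π(0.897⁴ − 0.7310⁴)/64 = 1.776×10^-2 in⁴
At the buckling limit P_cr = P = 3.930×10^4 lb
From P_cr = π²EI/(K·L)²:  L = (1/K)·√(π²EI/P_cr) = (1/1)·√(π²×1.41×10^7×1.776×10^-2/3.930×10^4)
L = 7.93 in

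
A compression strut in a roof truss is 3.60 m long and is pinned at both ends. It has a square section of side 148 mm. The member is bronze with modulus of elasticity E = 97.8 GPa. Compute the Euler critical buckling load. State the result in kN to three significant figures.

I = a⁴/12 = 148⁴/12 = 3.998×10^7 mm⁴
I = 3.998×10^7 mm⁴ = 3.998×10^-5 m⁴
Effective length L_e = K·L = 1 × 3.60 = 3.600 m
P_cr = π²EI / L_e² = π² × 97.8×10⁹ × 3.998×10^-5 / 3.600² = 2.978×10^6 N

P_cr ≈ 2980 kN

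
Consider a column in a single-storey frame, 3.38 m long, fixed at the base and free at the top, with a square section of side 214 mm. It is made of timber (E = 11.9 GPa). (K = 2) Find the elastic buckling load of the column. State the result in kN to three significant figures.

P_cr ≈ 449 kN

I = a⁴/12 = 214⁴/12 = 1.748×10^8 mm⁴
I = 1.748×10^8 mm⁴ = 1.748×10^-4 m⁴
Effective length L_e = K·L = 2 × 3.38 = 6.760 m
P_cr = π²EI / L_e² = π² × 11.9×10⁹ × 1.748×10^-4 / 6.760² = 4.492×10^5 N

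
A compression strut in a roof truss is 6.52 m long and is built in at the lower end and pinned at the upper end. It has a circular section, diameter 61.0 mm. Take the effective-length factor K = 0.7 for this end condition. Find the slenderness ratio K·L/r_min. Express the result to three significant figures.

For a solid circle r = d/4 = 61.0/4 = 15.25 mm
L_e = K·L = 0.7 × 6.52 m = 4.564 m = 4564.0 mm
λ = L_e / r_min = 4564.0 / 15.25 = 299

λ ≈ 299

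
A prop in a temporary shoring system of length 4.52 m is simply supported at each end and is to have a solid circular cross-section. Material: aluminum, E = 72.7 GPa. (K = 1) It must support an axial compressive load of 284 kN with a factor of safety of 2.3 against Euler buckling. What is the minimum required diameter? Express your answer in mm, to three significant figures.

Required P_cr = n·P = 2.3 × 284 = 653.2 kN
L_e = K·L = 1 × 4.52 = 4.520 m
Required I = P_cr·L_e²/(π²E) = 6.532×10^5 × 4.520² / (π² × 7.27×10^10) = 1.860×10^-5 m⁴
I_req = 1.860×10^7 mm⁴
Solid circle: I = πd⁴/64  ⇒  d = (64I/π)^(1/4) = (64×1.860×10^7/π)^(1/4) = 140 mm

d ≈ 140 mm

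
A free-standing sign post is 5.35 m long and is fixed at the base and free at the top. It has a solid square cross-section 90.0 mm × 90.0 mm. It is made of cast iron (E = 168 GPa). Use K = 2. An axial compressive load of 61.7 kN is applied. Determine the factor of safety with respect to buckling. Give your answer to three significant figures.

n ≈ 1.28

I = a⁴/12 = 90.0⁴/12 = 5.468×10^6 mm⁴
I = 5.468×10^6 mm⁴ = 5.468×10^-6 m⁴
Effective length L_e = K·L = 2 × 5.35 = 10.70 m
P_cr = π²EI / L_e² = π² × 168×10⁹ × 5.468×10^-6 / 10.70² = 7.918×10^4 N
Factor of safety n = P_cr / P = 79.183 / 61.7 = 1.28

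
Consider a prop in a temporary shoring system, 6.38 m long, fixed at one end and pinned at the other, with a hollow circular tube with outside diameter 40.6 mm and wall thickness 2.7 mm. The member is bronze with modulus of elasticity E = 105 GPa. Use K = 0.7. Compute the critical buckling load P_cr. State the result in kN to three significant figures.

P_cr ≈ 3.01 kN

Inner diameter d_i = 40.6 − 2×2.7 = 35.20 mm
I = π(d_o⁴ − d_i⁴)/64 = π(40.6⁴ − 35.20⁴)/64 = 5.801×10^4 mm⁴
I = 5.801×10^4 mm⁴ = 5.801×10^-8 m⁴
Effective length L_e = K·L = 0.7 × 6.38 = 4.466 m
P_cr = π²EI / L_e² = π² × 105×10⁹ × 5.801×10^-8 / 4.466² = 3.014×10^3 N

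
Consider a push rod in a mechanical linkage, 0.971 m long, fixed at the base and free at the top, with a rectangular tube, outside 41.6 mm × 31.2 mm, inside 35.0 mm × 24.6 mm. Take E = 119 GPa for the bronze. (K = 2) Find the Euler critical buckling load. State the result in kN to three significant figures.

Weak-axis I_min = (h_o·b_o³ − h_i·b_i³)/12 with b_o = 31.2, b_i = 24.60 mm (shorter outer/inner sides).
I_min = (41.6×31.2³ − 35.00×24.60³)/12 = 6.187×10^4 mm⁴
I = 6.187×10^4 mm⁴ = 6.187×10^-8 m⁴
Effective length L_e = K·L = 2 × 0.971 = 1.942 m
P_cr = π²EI / L_e² = π² × 119×10⁹ × 6.187×10^-8 / 1.942² = 1.927×10^4 N

P_cr ≈ 19.3 kN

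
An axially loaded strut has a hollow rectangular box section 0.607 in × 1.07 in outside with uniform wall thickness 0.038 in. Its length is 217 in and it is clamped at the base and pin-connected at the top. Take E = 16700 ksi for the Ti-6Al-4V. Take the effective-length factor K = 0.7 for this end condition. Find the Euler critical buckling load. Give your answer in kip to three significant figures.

P_cr ≈ 0.0539 kip

Inner dimensions: h_i = 1.07 − 2×0.038 = 0.9940 in, b_i = 0.607 − 2×0.038 = 0.5310 in
Weak-axis I_min = (h_o·b_o³ − h_i·b_i³)/12 with b_o = 0.607, b_i = 0.5310 in (shorter outer/inner sides).
I_min = (1.07×0.607³ − 0.9940×0.5310³)/12 = 7.540×10^-3 in⁴
Effective length L_e = K·L = 0.7 × 217 = 151.9 in
P_cr = π²EI / L_e² = π² × 16700×10³ × 7.540×10^-3 / 151.9² = 53.86 lb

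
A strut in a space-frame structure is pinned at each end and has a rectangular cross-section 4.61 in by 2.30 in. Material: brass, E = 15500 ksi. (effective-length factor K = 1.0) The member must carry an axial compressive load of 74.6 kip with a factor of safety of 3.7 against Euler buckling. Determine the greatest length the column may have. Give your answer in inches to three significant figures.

L_max ≈ 50.9 in

Buckling occurs about the weak axis: I_min = h·b³/12 with b = 2.30 in (the shorter side).
I_min = 4.61×2.30³/12 = 4.674 in⁴
Required critical load P_cr = n·P = 3.7 × 74.6 = 276.0 kip = 2.760×10^5 lb
From P_cr = π²EI/(K·L)²:  L = (1/K)·√(π²EI/P_cr) = (1/1)·√(π²×1.55×10^7×4.674/2.760×10^5)
L = 50.9 in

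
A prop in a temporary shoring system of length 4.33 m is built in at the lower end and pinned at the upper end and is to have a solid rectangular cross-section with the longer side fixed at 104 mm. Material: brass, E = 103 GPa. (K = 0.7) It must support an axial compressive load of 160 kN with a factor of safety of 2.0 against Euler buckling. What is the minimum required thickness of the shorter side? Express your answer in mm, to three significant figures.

Required P_cr = n·P = 2.0 × 160 = 320.0 kN
L_e = K·L = 0.7 × 4.33 = 3.031 m
Required I = P_cr·L_e²/(π²E) = 3.200×10^5 × 3.031² / (π² × 1.03×10^11) = 2.892×10^-6 m⁴
I_req = 2.892×10^6 mm⁴
Rectangle, weak axis: I_min = h·b³/12 with h = 104 mm fixed  ⇒  b = (12I/h)^(1/3) = 69.4 mm

b ≈ 69.4 mm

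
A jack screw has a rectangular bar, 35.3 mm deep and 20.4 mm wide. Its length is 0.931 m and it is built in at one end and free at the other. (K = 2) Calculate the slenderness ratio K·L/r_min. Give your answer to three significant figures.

For a rectangle r_min = b/√12 = 20.4/√12 = 5.889 mm
L_e = K·L = 2 × 0.931 m = 1.862 m = 1862.0 mm
λ = L_e / r_min = 1862.0 / 5.889 = 316

λ ≈ 316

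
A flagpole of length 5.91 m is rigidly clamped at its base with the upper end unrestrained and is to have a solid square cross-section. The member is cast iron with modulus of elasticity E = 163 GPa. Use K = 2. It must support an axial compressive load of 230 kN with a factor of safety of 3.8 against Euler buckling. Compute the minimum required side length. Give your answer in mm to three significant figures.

Required P_cr = n·P = 3.8 × 230 = 874.0 kN
L_e = K·L = 2 × 5.91 = 11.82 m
Required I = P_cr·L_e²/(π²E) = 8.740×10^5 × 11.82² / (π² × 1.63×10^11) = 7.590×10^-5 m⁴
I_req = 7.590×10^7 mm⁴
Solid square: I = a⁴/12  ⇒  a = (12I)^(1/4) = (12×7.590×10^7)^(1/4) = 174 mm

a ≈ 174 mm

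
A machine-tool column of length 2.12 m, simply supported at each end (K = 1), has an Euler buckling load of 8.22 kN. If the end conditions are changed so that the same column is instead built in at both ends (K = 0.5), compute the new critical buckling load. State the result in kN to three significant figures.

P_cr ∝ 1/K², so P_cr,new = P_cr,old × (K_old/K_new)² = 8.22 × (1/0.5)²
= 8.22 × 4.000 = 32.9 kN

P_cr ≈ 32.9 kN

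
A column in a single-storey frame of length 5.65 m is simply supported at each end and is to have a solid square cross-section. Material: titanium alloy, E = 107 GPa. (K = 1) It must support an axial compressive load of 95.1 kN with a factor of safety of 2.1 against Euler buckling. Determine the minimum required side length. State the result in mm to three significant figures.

Required P_cr = n·P = 2.1 × 95.1 = 199.7 kN
L_e = K·L = 1 × 5.65 = 5.650 m
Required I = P_cr·L_e²/(π²E) = 1.997×10^5 × 5.650² / (π² × 1.07×10^11) = 6.037×10^-6 m⁴
I_req = 6.037×10^6 mm⁴
Solid square: I = a⁴/12  ⇒  a = (12I)^(1/4) = (12×6.037×10^6)^(1/4) = 92.3 mm

a ≈ 92.3 mm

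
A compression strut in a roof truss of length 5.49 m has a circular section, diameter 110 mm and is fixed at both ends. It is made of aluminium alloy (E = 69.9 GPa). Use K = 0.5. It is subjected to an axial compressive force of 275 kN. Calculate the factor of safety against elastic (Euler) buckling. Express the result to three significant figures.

I = πd⁴/64 = π×110⁴/64 = 7.187×10^6 mm⁴
I = 7.187×10^6 mm⁴ = 7.187×10^-6 m⁴
Effective length L_e = K·L = 0.5 × 5.49 = 2.745 m
P_cr = π²EI / L_e² = π² × 69.9×10⁹ × 7.187×10^-6 / 2.745² = 6.580×10^5 N
Factor of safety n = P_cr / P = 658.01 / 275 = 2.39

n ≈ 2.39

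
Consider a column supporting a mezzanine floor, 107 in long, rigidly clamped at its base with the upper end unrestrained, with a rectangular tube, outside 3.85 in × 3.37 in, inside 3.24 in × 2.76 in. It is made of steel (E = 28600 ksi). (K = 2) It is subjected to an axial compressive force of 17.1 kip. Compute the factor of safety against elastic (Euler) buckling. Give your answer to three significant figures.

Weak-axis I_min = (h_o·b_o³ − h_i·b_i³)/12 with b_o = 3.37, b_i = 2.760 in (shorter outer/inner sides).
I_min = (3.85×3.37³ − 3.240×2.760³)/12 = 6.603 in⁴
Effective length L_e = K·L = 2 × 107 = 214.0 in
P_cr = π²EI / L_e² = π² × 28600×10³ × 6.603 / 214.0² = 4.070×10^4 lb
Factor of safety n = P_cr / P = 40.696 / 17.1 = 2.38

n ≈ 2.38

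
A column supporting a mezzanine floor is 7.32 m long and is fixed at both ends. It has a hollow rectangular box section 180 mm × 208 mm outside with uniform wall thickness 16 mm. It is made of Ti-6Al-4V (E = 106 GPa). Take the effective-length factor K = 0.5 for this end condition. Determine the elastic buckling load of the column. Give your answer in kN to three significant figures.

P_cr ≈ 4180 kN

Inner dimensions: h_i = 208 − 2×16 = 176.0 mm, b_i = 180 − 2×16 = 148.0 mm
Weak-axis I_min = (h_o·b_o³ − h_i·b_i³)/12 with b_o = 180, b_i = 148.0 mm (shorter outer/inner sides).
I_min = (208×180³ − 176.0×148.0³)/12 = 5.354×10^7 mm⁴
I = 5.354×10^7 mm⁴ = 5.354×10^-5 m⁴
Effective length L_e = K·L = 0.5 × 7.32 = 3.660 m
P_cr = π²EI / L_e² = π² × 106×10⁹ × 5.354×10^-5 / 3.660² = 4.182×10^6 N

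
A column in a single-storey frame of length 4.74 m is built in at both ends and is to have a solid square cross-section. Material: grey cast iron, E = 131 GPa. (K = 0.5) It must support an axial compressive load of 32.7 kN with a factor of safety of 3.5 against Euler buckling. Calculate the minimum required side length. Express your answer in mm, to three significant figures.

Required P_cr = n·P = 3.5 × 32.7 = 114.5 kN
L_e = K·L = 0.5 × 4.74 = 2.370 m
Required I = P_cr·L_e²/(π²E) = 1.145×10^5 × 2.370² / (π² × 1.31×10^11) = 4.972×10^-7 m⁴
I_req = 4.972×10^5 mm⁴
Solid square: I = a⁴/12  ⇒  a = (12I)^(1/4) = (12×4.972×10^5)^(1/4) = 49.4 mm

a ≈ 49.4 mm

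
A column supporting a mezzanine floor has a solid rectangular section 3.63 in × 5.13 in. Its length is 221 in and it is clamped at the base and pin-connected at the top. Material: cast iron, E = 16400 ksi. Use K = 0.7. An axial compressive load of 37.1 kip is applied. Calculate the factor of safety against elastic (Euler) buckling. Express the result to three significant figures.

n ≈ 3.73

Buckling occurs about the weak axis: I_min = h·b³/12 with b = 3.63 in (the shorter side).
I_min = 5.13×3.63³/12 = 20.45 in⁴
Effective length L_e = K·L = 0.7 × 221 = 154.7 in
P_cr = π²EI / L_e² = π² × 16400×10³ × 20.45 / 154.7² = 1.383×10^5 lb
Factor of safety n = P_cr / P = 138.30 / 37.1 = 3.73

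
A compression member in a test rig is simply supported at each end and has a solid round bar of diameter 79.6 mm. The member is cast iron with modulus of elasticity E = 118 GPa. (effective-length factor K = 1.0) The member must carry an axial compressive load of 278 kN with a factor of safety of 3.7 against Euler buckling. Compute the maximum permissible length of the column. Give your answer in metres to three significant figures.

I = πd⁴/64 = π×79.6⁴/64 = 1.971×10^6 mm⁴
I = 1.971×10^-6 m⁴
Required critical load P_cr = n·P = 3.7 × 278 = 1029 kN = 1.029×10^6 N
From P_cr = π²EI/(K·L)²:  L = (1/K)·√(π²EI/P_cr) = (1/1)·√(π²×1.18×10^11×1.971×10^-6/1.029×10^6)
L = 1.49 m

L_max ≈ 1.49 m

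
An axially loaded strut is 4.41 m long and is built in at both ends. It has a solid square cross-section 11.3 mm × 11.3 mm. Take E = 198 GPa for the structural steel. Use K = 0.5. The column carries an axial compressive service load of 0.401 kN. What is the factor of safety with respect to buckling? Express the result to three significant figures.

n ≈ 1.36

I = a⁴/12 = 11.3⁴/12 = 1.359×10^3 mm⁴
I = 1.359×10^3 mm⁴ = 1.359×10^-9 m⁴
Effective length L_e = K·L = 0.5 × 4.41 = 2.205 m
P_cr = π²EI / L_e² = π² × 198×10⁹ × 1.359×10^-9 / 2.205² = 546.1 N
Factor of safety n = P_cr / P = 0.54611 / 0.401 = 1.36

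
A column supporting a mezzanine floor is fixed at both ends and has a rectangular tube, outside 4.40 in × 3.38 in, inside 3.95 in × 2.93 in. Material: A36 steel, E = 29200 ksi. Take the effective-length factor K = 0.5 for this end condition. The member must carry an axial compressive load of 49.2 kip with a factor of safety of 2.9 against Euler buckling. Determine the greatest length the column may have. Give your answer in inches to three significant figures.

Weak-axis I_min = (h_o·b_o³ − h_i·b_i³)/12 with b_o = 3.38, b_i = 2.930 in (shorter outer/inner sides).
I_min = (4.40×3.38³ − 3.950×2.930³)/12 = 5.879 in⁴
Required critical load P_cr = n·P = 2.9 × 49.2 = 142.7 kip = 1.427×10^5 lb
From P_cr = π²EI/(K·L)²:  L = (1/K)·√(π²EI/P_cr) = (1/0.5)·√(π²×2.92×10^7×5.879/1.427×10^5)
L = 218 in

L_max ≈ 218 in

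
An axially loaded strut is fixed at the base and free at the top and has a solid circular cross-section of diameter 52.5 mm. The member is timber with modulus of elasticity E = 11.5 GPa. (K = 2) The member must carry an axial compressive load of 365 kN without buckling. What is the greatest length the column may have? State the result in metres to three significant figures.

I = πd⁴/64 = π×52.5⁴/64 = 3.729×10^5 mm⁴
I = 3.729×10^-7 m⁴
At the buckling limit P_cr = P = 3.650×10^5 N
From P_cr = π²EI/(K·L)²:  L = (1/K)·√(π²EI/P_cr) = (1/2)·√(π²×1.15×10^10×3.729×10^-7/3.650×10^5)
L = 0.170 m

L_max ≈ 0.170 m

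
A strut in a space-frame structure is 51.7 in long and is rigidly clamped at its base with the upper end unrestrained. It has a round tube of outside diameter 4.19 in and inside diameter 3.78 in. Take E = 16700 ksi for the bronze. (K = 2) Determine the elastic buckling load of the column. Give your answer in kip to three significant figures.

d_o = 4.19 in, d_i = 3.78 in
I = π(d_o⁴ − d_i⁴)/64 = π(4.19⁴ − 3.780⁴)/64 = 5.108 in⁴
Effective length L_e = K·L = 2 × 51.7 = 103.4 in
P_cr = π²EI / L_e² = π² × 16700×10³ × 5.108 / 103.4² = 7.874×10^4 lb

P_cr ≈ 78.7 kip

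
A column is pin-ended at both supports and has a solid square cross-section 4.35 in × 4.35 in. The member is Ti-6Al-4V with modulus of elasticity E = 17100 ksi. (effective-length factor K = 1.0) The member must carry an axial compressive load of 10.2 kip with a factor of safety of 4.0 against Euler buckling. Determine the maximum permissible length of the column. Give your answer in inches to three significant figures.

I = a⁴/12 = 4.35⁴/12 = 29.84 in⁴
Required critical load P_cr = n·P = 4.0 × 10.2 = 40.80 kip = 4.080×10^4 lb
From P_cr = π²EI/(K·L)²:  L = (1/K)·√(π²EI/P_cr) = (1/1)·√(π²×1.71×10^7×29.84/4.080×10^4)
L = 351 in

L_max ≈ 351 in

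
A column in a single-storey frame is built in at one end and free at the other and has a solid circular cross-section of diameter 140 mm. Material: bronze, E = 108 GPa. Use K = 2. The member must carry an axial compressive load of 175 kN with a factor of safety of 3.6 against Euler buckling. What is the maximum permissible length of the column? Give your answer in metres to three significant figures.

I = πd⁴/64 = π×140⁴/64 = 1.886×10^7 mm⁴
I = 1.886×10^-5 m⁴
Required critical load P_cr = n·P = 3.6 × 175 = 630.0 kN = 6.300×10^5 N
From P_cr = π²EI/(K·L)²:  L = (1/K)·√(π²EI/P_cr) = (1/2)·√(π²×1.08×10^11×1.886×10^-5/6.300×10^5)
L = 2.82 m

L_max ≈ 2.82 m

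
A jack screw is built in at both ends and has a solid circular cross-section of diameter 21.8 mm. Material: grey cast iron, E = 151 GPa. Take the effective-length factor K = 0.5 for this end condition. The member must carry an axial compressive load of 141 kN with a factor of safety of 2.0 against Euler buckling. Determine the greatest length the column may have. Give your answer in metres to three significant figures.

L_max ≈ 0.484 m

I = πd⁴/64 = π×21.8⁴/64 = 1.109×10^4 mm⁴
I = 1.109×10^-8 m⁴
Required critical load P_cr = n·P = 2.0 × 141 = 282.0 kN = 2.820×10^5 N
From P_cr = π²EI/(K·L)²:  L = (1/K)·√(π²EI/P_cr) = (1/0.5)·√(π²×1.51×10^11×1.109×10^-8/2.820×10^5)
L = 0.484 m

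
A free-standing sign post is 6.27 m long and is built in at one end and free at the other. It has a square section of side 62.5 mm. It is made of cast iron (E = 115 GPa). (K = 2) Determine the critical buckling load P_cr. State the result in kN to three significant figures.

I = a⁴/12 = 62.5⁴/12 = 1.272×10^6 mm⁴
I = 1.272×10^6 mm⁴ = 1.272×10^-6 m⁴
Effective length L_e = K·L = 2 × 6.27 = 12.54 m
P_cr = π²EI / L_e² = π² × 115×10⁹ × 1.272×10^-6 / 12.54² = 9.178×10^3 N

P_cr ≈ 9.18 kN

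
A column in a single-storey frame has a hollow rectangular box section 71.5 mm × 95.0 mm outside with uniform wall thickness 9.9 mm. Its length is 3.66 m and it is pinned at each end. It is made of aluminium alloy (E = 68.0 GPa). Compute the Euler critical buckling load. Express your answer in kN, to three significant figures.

Inner dimensions: h_i = 95.0 − 2×9.9 = 75.20 mm, b_i = 71.5 − 2×9.9 = 51.70 mm
Weak-axis I_min = (h_o·b_o³ − h_i·b_i³)/12 with b_o = 71.5, b_i = 51.70 mm (shorter outer/inner sides).
I_min = (95.0×71.5³ − 75.20×51.70³)/12 = 2.028×10^6 mm⁴
I = 2.028×10^6 mm⁴ = 2.028×10^-6 m⁴
Effective length L_e = K·L = 1 × 3.66 = 3.660 m
P_cr = π²EI / L_e² = π² × 68.0×10⁹ × 2.028×10^-6 / 3.660² = 1.016×10^5 N

P_cr ≈ 102 kN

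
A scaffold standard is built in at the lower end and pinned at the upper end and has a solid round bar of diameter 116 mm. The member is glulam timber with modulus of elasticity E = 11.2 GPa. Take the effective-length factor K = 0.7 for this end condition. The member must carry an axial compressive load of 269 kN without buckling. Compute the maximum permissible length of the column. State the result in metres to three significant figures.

L_max ≈ 2.73 m

I = πd⁴/64 = π×116⁴/64 = 8.888×10^6 mm⁴
I = 8.888×10^-6 m⁴
At the buckling limit P_cr = P = 2.690×10^5 N
From P_cr = π²EI/(K·L)²:  L = (1/K)·√(π²EI/P_cr) = (1/0.7)·√(π²×1.12×10^10×8.888×10^-6/2.690×10^5)
L = 2.73 m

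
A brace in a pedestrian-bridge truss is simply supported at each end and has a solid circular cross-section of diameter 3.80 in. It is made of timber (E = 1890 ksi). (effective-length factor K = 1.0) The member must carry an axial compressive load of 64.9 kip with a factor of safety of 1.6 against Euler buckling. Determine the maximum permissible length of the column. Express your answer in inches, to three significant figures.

I = πd⁴/64 = π×3.80⁴/64 = 10.24 in⁴
Required critical load P_cr = n·P = 1.6 × 64.9 = 103.8 kip = 1.038×10^5 lb
From P_cr = π²EI/(K·L)²:  L = (1/K)·√(π²EI/P_cr) = (1/1)·√(π²×1.89×10^6×10.24/1.038×10^5)
L = 42.9 in

L_max ≈ 42.9 in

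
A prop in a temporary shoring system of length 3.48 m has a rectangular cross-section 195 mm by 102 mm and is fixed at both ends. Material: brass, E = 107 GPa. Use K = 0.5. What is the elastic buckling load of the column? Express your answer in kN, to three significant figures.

P_cr ≈ 6020 kN

Buckling occurs about the weak axis: I_min = h·b³/12 with b = 102 mm (the shorter side).
I_min = 195×102³/12 = 1.724×10^7 mm⁴
I = 1.724×10^7 mm⁴ = 1.724×10^-5 m⁴
Effective length L_e = K·L = 0.5 × 3.48 = 1.740 m
P_cr = π²EI / L_e² = π² × 107×10⁹ × 1.724×10^-5 / 1.740² = 6.015×10^6 N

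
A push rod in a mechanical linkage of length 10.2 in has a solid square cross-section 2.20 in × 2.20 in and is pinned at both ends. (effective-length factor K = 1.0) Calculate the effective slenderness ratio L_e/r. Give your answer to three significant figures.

For a square r = a/√12 = 2.20/√12 = 0.6351 in
L_e = K·L = 1 × 10.2 = 10.20 in
λ = L_e / r_min = 10.200 / 0.6351 = 16.1

λ ≈ 16.1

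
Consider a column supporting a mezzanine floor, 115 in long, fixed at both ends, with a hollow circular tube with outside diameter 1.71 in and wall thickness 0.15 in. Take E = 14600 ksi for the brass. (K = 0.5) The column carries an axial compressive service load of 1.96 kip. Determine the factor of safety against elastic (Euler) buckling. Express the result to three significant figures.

Inner diameter d_i = 1.71 − 2×0.15 = 1.410 in
I = π(d_o⁴ − d_i⁴)/64 = π(1.71⁴ − 1.410⁴)/64 = 0.2257 in⁴
Effective length L_e = K·L = 0.5 × 115 = 57.50 in
P_cr = π²EI / L_e² = π² × 14600×10³ × 0.2257 / 57.50² = 9.836×10^3 lb
Factor of safety n = P_cr / P = 9.8365 / 1.96 = 5.02

n ≈ 5.02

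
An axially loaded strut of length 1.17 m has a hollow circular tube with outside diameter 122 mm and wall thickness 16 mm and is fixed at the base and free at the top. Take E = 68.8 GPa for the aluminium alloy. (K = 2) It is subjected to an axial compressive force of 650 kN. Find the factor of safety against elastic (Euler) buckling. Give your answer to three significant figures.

n ≈ 1.46

Inner diameter d_i = 122 − 2×16 = 90.00 mm
I = π(d_o⁴ − d_i⁴)/64 = π(122⁴ − 90.00⁴)/64 = 7.654×10^6 mm⁴
I = 7.654×10^6 mm⁴ = 7.654×10^-6 m⁴
Effective length L_e = K·L = 2 × 1.17 = 2.340 m
P_cr = π²EI / L_e² = π² × 68.8×10⁹ × 7.654×10^-6 / 2.340² = 9.492×10^5 N
Factor of safety n = P_cr / P = 949.16 / 650 = 1.46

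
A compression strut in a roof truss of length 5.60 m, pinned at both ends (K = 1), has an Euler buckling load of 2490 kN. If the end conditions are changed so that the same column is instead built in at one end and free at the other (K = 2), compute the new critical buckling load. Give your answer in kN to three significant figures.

P_cr ∝ 1/K², so P_cr,new = P_cr,old × (K_old/K_new)² = 2490 × (1/2)²
= 2490 × 0.2500 = 622 kN

P_cr ≈ 622 kN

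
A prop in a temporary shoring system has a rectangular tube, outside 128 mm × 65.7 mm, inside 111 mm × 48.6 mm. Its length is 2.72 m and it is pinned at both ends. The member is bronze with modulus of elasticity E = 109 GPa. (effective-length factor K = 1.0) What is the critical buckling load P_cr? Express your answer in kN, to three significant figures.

Weak-axis I_min = (h_o·b_o³ − h_i·b_i³)/12 with b_o = 65.7, b_i = 48.60 mm (shorter outer/inner sides).
I_min = (128×65.7³ − 111.0×48.60³)/12 = 1.963×10^6 mm⁴
I = 1.963×10^6 mm⁴ = 1.963×10^-6 m⁴
Effective length L_e = K·L = 1 × 2.72 = 2.720 m
P_cr = π²EI / L_e² = π² × 109×10⁹ × 1.963×10^-6 / 2.720² = 2.855×10^5 N

P_cr ≈ 285 kN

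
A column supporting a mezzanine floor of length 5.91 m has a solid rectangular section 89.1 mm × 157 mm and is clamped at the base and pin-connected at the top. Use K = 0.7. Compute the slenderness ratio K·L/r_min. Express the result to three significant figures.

For a rectangle r_min = b/√12 = 89.1/√12 = 25.72 mm
L_e = K·L = 0.7 × 5.91 m = 4.137 m = 4137.0 mm
λ = L_e / r_min = 4137.0 / 25.72 = 161

λ ≈ 161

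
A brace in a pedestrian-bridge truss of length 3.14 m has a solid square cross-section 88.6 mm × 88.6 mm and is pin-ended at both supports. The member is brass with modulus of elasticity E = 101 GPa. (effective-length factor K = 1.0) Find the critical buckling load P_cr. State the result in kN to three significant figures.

I = a⁴/12 = 88.6⁴/12 = 5.135×10^6 mm⁴
I = 5.135×10^6 mm⁴ = 5.135×10^-6 m⁴
Effective length L_e = K·L = 1 × 3.14 = 3.140 m
P_cr = π²EI / L_e² = π² × 101×10⁹ × 5.135×10^-6 / 3.140² = 5.192×10^5 N

P_cr ≈ 519 kN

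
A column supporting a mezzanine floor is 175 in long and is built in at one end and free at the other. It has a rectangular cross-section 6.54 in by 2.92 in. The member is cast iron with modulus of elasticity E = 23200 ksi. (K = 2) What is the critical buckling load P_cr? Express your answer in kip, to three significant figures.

Buckling occurs about the weak axis: I_min = h·b³/12 with b = 2.92 in (the shorter side).
I_min = 6.54×2.92³/12 = 13.57 in⁴
Effective length L_e = K·L = 2 × 175 = 350.0 in
P_cr = π²EI / L_e² = π² × 23200×10³ × 13.57 / 350.0² = 2.536×10^4 lb

P_cr ≈ 25.4 kip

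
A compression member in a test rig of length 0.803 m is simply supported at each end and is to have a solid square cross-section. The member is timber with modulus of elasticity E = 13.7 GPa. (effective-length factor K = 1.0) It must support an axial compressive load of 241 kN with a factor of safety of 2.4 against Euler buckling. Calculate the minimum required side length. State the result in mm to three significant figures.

a ≈ 75.8 mm

Required P_cr = n·P = 2.4 × 241 = 578.4 kN
L_e = K·L = 1 × 0.803 = 0.8030 m
Required I = P_cr·L_e²/(π²E) = 5.784×10^5 × 0.8030² / (π² × 1.37×10^10) = 2.758×10^-6 m⁴
I_req = 2.758×10^6 mm⁴
Solid square: I = a⁴/12  ⇒  a = (12I)^(1/4) = (12×2.758×10^6)^(1/4) = 75.8 mm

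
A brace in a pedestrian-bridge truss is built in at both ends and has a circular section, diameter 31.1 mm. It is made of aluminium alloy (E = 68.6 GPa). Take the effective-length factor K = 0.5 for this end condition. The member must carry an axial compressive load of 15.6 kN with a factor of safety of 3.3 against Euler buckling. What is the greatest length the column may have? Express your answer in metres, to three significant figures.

L_max ≈ 1.55 m

I = πd⁴/64 = π×31.1⁴/64 = 4.592×10^4 mm⁴
I = 4.592×10^-8 m⁴
Required critical load P_cr = n·P = 3.3 × 15.6 = 51.48 kN = 5.148×10^4 N
From P_cr = π²EI/(K·L)²:  L = (1/K)·√(π²EI/P_cr) = (1/0.5)·√(π²×6.86×10^10×4.592×10^-8/5.148×10^4)
L = 1.55 m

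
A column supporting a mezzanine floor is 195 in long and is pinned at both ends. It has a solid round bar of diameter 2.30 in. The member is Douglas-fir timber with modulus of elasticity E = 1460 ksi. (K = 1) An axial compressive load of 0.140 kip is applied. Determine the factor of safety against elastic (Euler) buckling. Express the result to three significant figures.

I = πd⁴/64 = π×2.30⁴/64 = 1.374 in⁴
Effective length L_e = K·L = 1 × 195 = 195.0 in
P_cr = π²EI / L_e² = π² × 1460×10³ × 1.374 / 195.0² = 520.6 lb
Factor of safety n = P_cr / P = 0.52055 / 0.140 = 3.72

n ≈ 3.72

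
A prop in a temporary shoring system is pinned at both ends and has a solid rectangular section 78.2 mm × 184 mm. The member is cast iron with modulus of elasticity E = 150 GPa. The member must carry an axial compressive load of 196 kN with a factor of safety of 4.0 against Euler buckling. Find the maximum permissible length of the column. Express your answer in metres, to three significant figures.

L_max ≈ 3.72 m

Buckling occurs about the weak axis: I_min = h·b³/12 with b = 78.2 mm (the shorter side).
I_min = 184×78.2³/12 = 7.333×10^6 mm⁴
I = 7.333×10^-6 m⁴
Required critical load P_cr = n·P = 4.0 × 196 = 784.0 kN = 7.840×10^5 N
From P_cr = π²EI/(K·L)²:  L = (1/K)·√(π²EI/P_cr) = (1/1)·√(π²×1.50×10^11×7.333×10^-6/7.840×10^5)
L = 3.72 m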